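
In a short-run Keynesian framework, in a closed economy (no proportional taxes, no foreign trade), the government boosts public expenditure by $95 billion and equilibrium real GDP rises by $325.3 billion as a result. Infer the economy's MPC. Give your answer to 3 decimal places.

0.708

Implied spending multiplier k = ΔY/ΔG = 325.3/95 ≈ 3.4242.
Since k = 1/(1 − MPC), MPC = 1 − 1/k = 1 − ΔG/ΔY = 1 − 95/325.3 ≈ 0.708.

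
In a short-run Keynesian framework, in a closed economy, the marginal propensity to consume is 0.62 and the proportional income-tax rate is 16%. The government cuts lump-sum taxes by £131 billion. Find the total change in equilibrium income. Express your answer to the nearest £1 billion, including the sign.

+£169 billion

A lump-sum tax change of −£131 billion shifts disposable income by +£131 billion; first-round consumption changes by −c × ΔT = −0.62 × (−£131 billion) = +£81.22 billion.
Expenditure multiplier = 1/(1 − c(1−t)) = 1/(1 − 0.62×0.84) = 1/0.4792 ≈ 2.087.
The tax multiplier is −c × k ≈ −1.294, so ΔY = k × (−c·ΔT) = (+£81.22 billion) / 0.4792 ≈ +£169 billion.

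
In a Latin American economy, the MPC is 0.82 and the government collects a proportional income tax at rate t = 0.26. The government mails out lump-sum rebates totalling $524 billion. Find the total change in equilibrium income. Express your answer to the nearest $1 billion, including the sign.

A lump-sum tax change of −$524 billion shifts disposable income by +$524 billion; first-round consumption changes by −c × ΔT = −0.82 × (−$524 billion) = +$429.68 billion.
Expenditure multiplier = 1/(1 − c(1−t)) = 1/(1 − 0.82×0.74) = 1/0.3932 ≈ 2.543.
The tax multiplier is −c × k ≈ −2.085, so ΔY = k × (−c·ΔT) = (+$429.68 billion) / 0.3932 ≈ +$1,093 billion.

+$1,093 billion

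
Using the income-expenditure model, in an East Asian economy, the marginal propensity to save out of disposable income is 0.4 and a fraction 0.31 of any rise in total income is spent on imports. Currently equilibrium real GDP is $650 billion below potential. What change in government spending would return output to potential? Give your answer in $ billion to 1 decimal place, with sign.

MPC = 1 − MPS = 1 − 0.4 = 0.6.
Spending multiplier = 1/(1 − c + m) = 1/(1 − 0.6 + 0.31) = 1/0.71 ≈ 1.408.
Need ΔY = +$650 billion, so ΔG = ΔY/k = (+$650 billion) × 0.71 = +$461.5 billion.
The government should increase government spending by $461.5 billion.

+$461.5 billion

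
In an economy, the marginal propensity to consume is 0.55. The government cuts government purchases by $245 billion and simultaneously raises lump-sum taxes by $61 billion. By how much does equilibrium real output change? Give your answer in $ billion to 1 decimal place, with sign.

Expenditure multiplier = 1/(1 − MPC) = 1/(1 − 0.55) = 1/0.45 ≈ 2.222.
ΔG contributes k·ΔG = (−$245 billion) / 0.45 ≈ −$544.4 billion.
ΔT of +$61 billion changes first-round spending by −c·ΔT = −$33.55 billion, contributing k·(−c·ΔT) = (−$33.55 billion) / 0.45 ≈ −$74.6 billion.
Net ΔY = k(ΔG − c·ΔT) = (−$278.55 billion) / 0.45 = −$619 billion.

−$619.0 billion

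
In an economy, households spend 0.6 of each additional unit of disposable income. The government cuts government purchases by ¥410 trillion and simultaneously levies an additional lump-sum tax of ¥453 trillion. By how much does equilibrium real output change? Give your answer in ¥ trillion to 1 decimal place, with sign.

Expenditure multiplier = 1/(1 − MPC) = 1/(1 − 0.6) = 1/0.4 = 2.5.
ΔG contributes k·ΔG = (−¥410 trillion) / 0.4 = −¥1,025 trillion.
ΔT of +¥453 trillion changes first-round spending by −c·ΔT = −¥271.8 trillion, contributing k·(−c·ΔT) = (−¥271.8 trillion) / 0.4 = −¥679.5 trillion.
Net ΔY = k(ΔG − c·ΔT) = (−¥681.8 trillion) / 0.4 = −¥1,704.5 trillion.

−¥1,704.5 trillion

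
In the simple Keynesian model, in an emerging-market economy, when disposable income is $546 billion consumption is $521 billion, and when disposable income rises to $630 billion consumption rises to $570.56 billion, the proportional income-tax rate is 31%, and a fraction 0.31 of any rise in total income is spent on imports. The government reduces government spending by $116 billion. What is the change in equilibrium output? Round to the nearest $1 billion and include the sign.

MPC = ΔC/ΔYd = (570.56 − 521)/(630 − 546) = 49.56/84 = 0.59.
Expenditure multiplier = 1/(1 − c(1−t) + m) = 1/(1 − 0.59×0.69 + 0.31) = 1/0.9029 ≈ 1.108.
ΔY = k × ΔG = (−$116 billion) / 0.9029 ≈ −$128 billion.

−$128 billion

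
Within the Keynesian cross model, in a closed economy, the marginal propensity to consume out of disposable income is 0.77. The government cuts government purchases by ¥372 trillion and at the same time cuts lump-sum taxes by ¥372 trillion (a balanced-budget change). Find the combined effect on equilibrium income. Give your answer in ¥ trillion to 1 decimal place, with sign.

Expenditure multiplier = 1/(1 − MPC) = 1/(1 − 0.77) = 1/0.23 ≈ 4.348.
ΔG contributes k·ΔG = (−¥372 trillion) / 0.23 ≈ −¥1,617.4 trillion.
ΔT of −¥372 trillion changes first-round spending by −c·ΔT = +¥286.44 trillion, contributing k·(−c·ΔT) = (+¥286.44 trillion) / 0.23 ≈ +¥1,245.4 trillion.
With ΔG = ΔT and no other leakages, the balanced-budget multiplier is 1, so ΔY = ΔG = −¥372 trillion.

−¥372.0 trillion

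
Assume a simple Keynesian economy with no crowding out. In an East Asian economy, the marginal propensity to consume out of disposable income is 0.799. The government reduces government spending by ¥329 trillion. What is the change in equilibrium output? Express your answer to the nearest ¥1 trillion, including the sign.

−¥1,637 trillion

Spending multiplier = 1/(1 − MPC) = 1/(1 − 0.799) = 1/0.201 ≈ 4.975.
ΔY = k × ΔG = (−¥329 trillion) / 0.201 ≈ −¥1,637 trillion.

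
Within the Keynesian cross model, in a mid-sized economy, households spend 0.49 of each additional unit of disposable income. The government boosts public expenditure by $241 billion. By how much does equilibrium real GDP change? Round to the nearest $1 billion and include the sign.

+$473 billion

Government-spending multiplier = 1/(1 − MPC) = 1/(1 − 0.49) = 1/0.51 ≈ 1.961.
ΔY = k × ΔG = (+$241 billion) / 0.51 ≈ +$473 billion.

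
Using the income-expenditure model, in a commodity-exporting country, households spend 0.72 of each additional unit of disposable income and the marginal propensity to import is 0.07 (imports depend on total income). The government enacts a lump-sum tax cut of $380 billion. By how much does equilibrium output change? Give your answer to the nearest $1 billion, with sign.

A lump-sum tax change of −$380 billion shifts disposable income by +$380 billion; first-round consumption changes by −c × ΔT = −0.72 × (−$380 billion) = +$273.6 billion.
Expenditure multiplier = 1/(1 − c + m) = 1/(1 − 0.72 + 0.07) = 1/0.35 ≈ 2.857.
The tax multiplier is −c × k ≈ −2.057, so ΔY = k × (−c·ΔT) = (+$273.6 billion) / 0.35 ≈ +$782 billion.

+$782 billion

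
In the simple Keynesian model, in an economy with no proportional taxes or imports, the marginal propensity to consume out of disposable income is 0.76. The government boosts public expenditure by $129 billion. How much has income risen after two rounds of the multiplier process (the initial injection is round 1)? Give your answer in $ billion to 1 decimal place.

Round 1 adds ΔG = $129 billion; each later round is MPC = 0.76 times the previous.
After 2 rounds: 129 + 98.04 = ΔG·(1 − c^2)/(1 − c) = 129 × (1 − 0.5776)/0.24 ≈ $227 billion.

$227.0 billion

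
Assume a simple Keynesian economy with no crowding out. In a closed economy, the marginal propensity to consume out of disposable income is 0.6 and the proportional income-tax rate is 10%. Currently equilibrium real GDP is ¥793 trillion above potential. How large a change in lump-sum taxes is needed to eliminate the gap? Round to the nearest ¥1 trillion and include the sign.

+¥608 trillion

Spending multiplier = 1/(1 − c(1−t)) = 1/(1 − 0.6×0.9) = 1/0.46 ≈ 2.174.
Tax multiplier = −c·k = −0.6/0.46 ≈ −1.304. Need ΔY = −¥793 trillion, so ΔT = ΔY/(−c·k) = −(−¥793 trillion) × 0.46 / 0.6 ≈ +¥608 trillion.
The government should raise lump-sum taxes by ¥608 trillion.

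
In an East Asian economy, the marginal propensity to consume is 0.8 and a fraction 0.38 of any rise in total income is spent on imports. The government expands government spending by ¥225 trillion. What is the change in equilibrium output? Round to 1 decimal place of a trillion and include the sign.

+¥387.9 trillion

Expenditure multiplier = 1/(1 − c + m) = 1/(1 − 0.8 + 0.38) = 1/0.58 ≈ 1.724.
ΔY = k × ΔG = (+¥225 trillion) / 0.58 ≈ +¥387.9 trillion.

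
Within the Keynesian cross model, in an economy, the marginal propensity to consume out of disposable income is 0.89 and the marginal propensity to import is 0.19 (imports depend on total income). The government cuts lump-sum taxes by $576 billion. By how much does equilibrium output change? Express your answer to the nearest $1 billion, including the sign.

A lump-sum tax change of −$576 billion shifts disposable income by +$576 billion; first-round consumption changes by −c × ΔT = −0.89 × (−$576 billion) = +$512.64 billion.
Expenditure multiplier = 1/(1 − c + m) = 1/(1 − 0.89 + 0.19) = 1/0.3 ≈ 3.333.
The tax multiplier is −c × k ≈ −2.967, so ΔY = k × (−c·ΔT) = (+$512.64 billion) / 0.3 ≈ +$1,709 billion.

+$1,709 billion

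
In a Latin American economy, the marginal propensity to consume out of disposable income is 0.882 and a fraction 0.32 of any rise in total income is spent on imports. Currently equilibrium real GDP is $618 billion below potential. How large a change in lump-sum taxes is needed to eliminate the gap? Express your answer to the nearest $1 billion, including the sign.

Spending multiplier = 1/(1 − c + m) = 1/(1 − 0.882 + 0.32) = 1/0.438 ≈ 2.283.
Tax multiplier = −c·k = −0.882/0.438 ≈ −2.014. Need ΔY = +$618 billion, so ΔT = ΔY/(−c·k) = −(+$618 billion) × 0.438 / 0.882 ≈ −$307 billion.
The government should cut lump-sum taxes by $307 billion.

−$307 billion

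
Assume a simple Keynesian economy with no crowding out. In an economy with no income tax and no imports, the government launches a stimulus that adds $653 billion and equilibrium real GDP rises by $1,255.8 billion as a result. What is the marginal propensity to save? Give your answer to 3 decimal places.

Implied spending multiplier k = ΔY/ΔG = 1,255.8/653 ≈ 1.9231.
Since k = 1/(1 − MPC), MPC = 1 − 1/k = 1 − ΔG/ΔY = 1 − 653/1,255.8 ≈ 0.480.
MPS = 1 − MPC = 0.520.

0.520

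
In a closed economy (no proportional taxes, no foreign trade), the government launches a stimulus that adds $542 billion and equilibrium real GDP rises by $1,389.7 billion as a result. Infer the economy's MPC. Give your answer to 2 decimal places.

0.61

Implied spending multiplier k = ΔY/ΔG = 1,389.7/542 ≈ 2.564.
Since k = 1/(1 − MPC), MPC = 1 − 1/k = 1 − ΔG/ΔY = 1 − 542/1,389.7 ≈ 0.61.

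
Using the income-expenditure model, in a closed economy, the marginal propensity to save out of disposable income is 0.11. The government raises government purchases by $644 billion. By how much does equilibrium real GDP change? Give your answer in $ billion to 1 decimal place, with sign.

MPC = 1 − MPS = 1 − 0.11 = 0.89.
Spending multiplier = 1/(1 − MPC) = 1/(1 − 0.89) = 1/0.11 ≈ 9.091.
ΔY = k × ΔG = (+$644 billion) / 0.11 ≈ +$5,854.5 billion.

+$5,854.5 billion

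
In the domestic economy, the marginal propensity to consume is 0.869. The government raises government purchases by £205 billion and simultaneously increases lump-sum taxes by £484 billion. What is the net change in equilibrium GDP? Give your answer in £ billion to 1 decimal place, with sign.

−£1,645.8 billion

Expenditure multiplier = 1/(1 − MPC) = 1/(1 − 0.869) = 1/0.131 ≈ 7.634.
ΔG contributes k·ΔG = (+£205 billion) / 0.131 ≈ +£1,564.9 billion.
ΔT of +£484 billion changes first-round spending by −c·ΔT = −£420.596 billion, contributing k·(−c·ΔT) = (−£420.596 billion) / 0.131 ≈ −£3,210.7 billion.
Net ΔY = k(ΔG − c·ΔT) = (−£215.596 billion) / 0.131 ≈ −£1,645.8 billion.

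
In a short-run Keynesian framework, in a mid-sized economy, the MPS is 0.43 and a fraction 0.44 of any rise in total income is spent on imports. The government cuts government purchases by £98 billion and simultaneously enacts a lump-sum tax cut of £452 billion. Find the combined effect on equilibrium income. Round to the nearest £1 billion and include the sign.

+£183 billion

MPC = 1 − MPS = 1 − 0.43 = 0.57.
Expenditure multiplier = 1/(1 − c + m) = 1/(1 − 0.57 + 0.44) = 1/0.87 ≈ 1.149.
ΔG contributes k·ΔG = (−£98 billion) / 0.87 ≈ −£112.6 billion.
ΔT of −£452 billion changes first-round spending by −c·ΔT = +£257.64 billion, contributing k·(−c·ΔT) = (+£257.64 billion) / 0.87 ≈ +£296.1 billion.
Net ΔY = k(ΔG − c·ΔT) = (+£159.64 billion) / 0.87 ≈ +£183 billion.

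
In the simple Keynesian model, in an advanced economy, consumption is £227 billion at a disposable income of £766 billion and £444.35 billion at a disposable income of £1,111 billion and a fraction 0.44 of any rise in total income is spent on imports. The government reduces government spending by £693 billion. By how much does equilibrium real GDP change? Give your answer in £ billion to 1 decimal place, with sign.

MPC = ΔC/ΔYd = (444.35 − 227)/(1,111 − 766) = 217.35/345 = 0.63.
Government-spending multiplier = 1/(1 − c + m) = 1/(1 − 0.63 + 0.44) = 1/0.81 ≈ 1.235.
ΔY = k × ΔG = (−£693 billion) / 0.81 ≈ −£855.6 billion.

−£855.6 billion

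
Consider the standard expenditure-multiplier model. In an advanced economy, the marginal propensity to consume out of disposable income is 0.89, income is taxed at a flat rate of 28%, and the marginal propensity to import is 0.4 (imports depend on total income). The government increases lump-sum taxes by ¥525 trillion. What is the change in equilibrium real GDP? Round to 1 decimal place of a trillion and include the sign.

−¥615.5 trillion

A lump-sum tax change of +¥525 trillion shifts disposable income by −¥525 trillion; first-round consumption changes by −c × ΔT = −0.89 × (+¥525 trillion) = −¥467.25 trillion.
Expenditure multiplier = 1/(1 − c(1−t) + m) = 1/(1 − 0.89×0.72 + 0.4) = 1/0.7592 ≈ 1.317.
The tax multiplier is −c × k ≈ −1.172, so ΔY = k × (−c·ΔT) = (−¥467.25 trillion) / 0.7592 ≈ −¥615.5 trillion.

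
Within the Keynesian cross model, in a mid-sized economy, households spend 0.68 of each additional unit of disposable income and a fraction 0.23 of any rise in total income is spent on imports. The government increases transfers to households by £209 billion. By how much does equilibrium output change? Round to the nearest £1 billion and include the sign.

The transfer change shifts disposable income by +£209 billion, so first-round consumption changes by c·ΔTR = 0.68 × (+£209 billion) = +£142.12 billion.
Expenditure multiplier = 1/(1 − c + m) = 1/(1 − 0.68 + 0.23) = 1/0.55 ≈ 1.818.
The transfer multiplier is c × k ≈ 1.236, so ΔY = k × (c·ΔTR) = (+£142.12 billion) / 0.55 ≈ +£258 billion.

+£258 billion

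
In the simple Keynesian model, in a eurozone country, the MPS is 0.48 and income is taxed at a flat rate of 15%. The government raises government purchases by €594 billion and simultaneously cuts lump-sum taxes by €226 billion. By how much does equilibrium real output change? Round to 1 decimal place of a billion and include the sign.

MPC = 1 − MPS = 1 − 0.48 = 0.52.
Expenditure multiplier = 1/(1 − c(1−t)) = 1/(1 − 0.52×0.85) = 1/0.558 ≈ 1.792.
ΔG contributes k·ΔG = (+€594 billion) / 0.558 ≈ +€1,064.5 billion.
ΔT of −€226 billion changes first-round spending by −c·ΔT = +€117.52 billion, contributing k·(−c·ΔT) = (+€117.52 billion) / 0.558 ≈ +€210.6 billion.
Net ΔY = k(ΔG − c·ΔT) = (+€711.52 billion) / 0.558 ≈ +€1,275.1 billion.

+€1,275.1 billion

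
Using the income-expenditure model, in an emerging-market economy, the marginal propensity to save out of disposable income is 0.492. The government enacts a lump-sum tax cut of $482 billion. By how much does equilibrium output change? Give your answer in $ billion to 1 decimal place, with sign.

+$497.7 billion

MPC = 1 − MPS = 1 − 0.492 = 0.508.
A lump-sum tax change of −$482 billion shifts disposable income by +$482 billion; first-round consumption changes by −c × ΔT = −0.508 × (−$482 billion) = +$244.856 billion.
Expenditure multiplier = 1/(1 − MPC) = 1/(1 − 0.508) = 1/0.492 ≈ 2.033.
The tax multiplier is −c × k ≈ −1.033, so ΔY = k × (−c·ΔT) = (+$244.856 billion) / 0.492 ≈ +$497.7 billion.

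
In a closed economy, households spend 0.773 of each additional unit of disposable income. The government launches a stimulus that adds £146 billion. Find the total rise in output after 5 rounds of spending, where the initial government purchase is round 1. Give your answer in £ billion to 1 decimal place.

£465.7 billion

Round 1 adds ΔG = £146 billion; each later round is MPC = 0.773 times the previous.
After 5 rounds: 146 + 112.858 + 87.239234 + 67.435927882 + 52.127972252786 = ΔG·(1 − c^5)/(1 − c) = 146 × (1 − 0.275992620215093)/0.227 ≈ £465.7 billion.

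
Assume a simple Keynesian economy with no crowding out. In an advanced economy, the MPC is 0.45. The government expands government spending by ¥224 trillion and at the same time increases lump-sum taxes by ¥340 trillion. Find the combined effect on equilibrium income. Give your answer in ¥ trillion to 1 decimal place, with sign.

+¥129.1 trillion

Expenditure multiplier = 1/(1 − MPC) = 1/(1 − 0.45) = 1/0.55 ≈ 1.818.
ΔG contributes k·ΔG = (+¥224 trillion) / 0.55 ≈ +¥407.3 trillion.
ΔT of +¥340 trillion changes first-round spending by −c·ΔT = −¥153 trillion, contributing k·(−c·ΔT) = (−¥153 trillion) / 0.55 ≈ −¥278.2 trillion.
Net ΔY = k(ΔG − c·ΔT) = (+¥71 trillion) / 0.55 ≈ +¥129.1 trillion.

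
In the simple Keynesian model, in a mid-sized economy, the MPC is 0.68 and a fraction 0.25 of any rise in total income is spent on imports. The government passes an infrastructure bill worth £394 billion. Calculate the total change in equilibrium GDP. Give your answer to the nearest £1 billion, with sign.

+£691 billion

Government-spending multiplier = 1/(1 − c + m) = 1/(1 − 0.68 + 0.25) = 1/0.57 ≈ 1.754.
ΔY = k × ΔG = (+£394 billion) / 0.57 ≈ +£691 billion.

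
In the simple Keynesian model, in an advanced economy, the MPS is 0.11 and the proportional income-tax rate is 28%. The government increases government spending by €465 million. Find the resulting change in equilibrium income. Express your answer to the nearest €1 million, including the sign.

+€1,295 million

MPC = 1 − MPS = 1 − 0.11 = 0.89.
Expenditure multiplier = 1/(1 − c(1−t)) = 1/(1 − 0.89×0.72) = 1/0.3592 ≈ 2.784.
ΔY = k × ΔG = (+€465 million) / 0.3592 ≈ +€1,295 million.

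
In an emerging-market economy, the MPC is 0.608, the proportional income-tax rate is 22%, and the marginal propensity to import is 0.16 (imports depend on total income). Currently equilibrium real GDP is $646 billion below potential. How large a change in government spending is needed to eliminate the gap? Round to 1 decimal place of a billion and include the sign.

+$443.0 billion

Spending multiplier = 1/(1 − c(1−t) + m) = 1/(1 − 0.608×0.78 + 0.16) = 1/0.68576 ≈ 1.458.
Need ΔY = +$646 billion, so ΔG = ΔY/k = (+$646 billion) × 0.68576 ≈ +$443 billion.
The government should increase government spending by $443 billion.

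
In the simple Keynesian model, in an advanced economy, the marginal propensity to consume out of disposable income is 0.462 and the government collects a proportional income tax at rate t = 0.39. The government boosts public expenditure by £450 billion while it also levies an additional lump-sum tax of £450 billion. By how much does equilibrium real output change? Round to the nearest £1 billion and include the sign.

Expenditure multiplier = 1/(1 − c(1−t)) = 1/(1 − 0.462×0.61) = 1/0.71818 ≈ 1.392.
ΔG contributes k·ΔG = (+£450 billion) / 0.71818 ≈ +£626.6 billion.
ΔT of +£450 billion changes first-round spending by −c·ΔT = −£207.9 billion, contributing k·(−c·ΔT) = (−£207.9 billion) / 0.71818 ≈ −£289.5 billion.
Net ΔY = k(ΔG − c·ΔT) = (+£242.1 billion) / 0.71818 ≈ +£337 billion.

+£337 billion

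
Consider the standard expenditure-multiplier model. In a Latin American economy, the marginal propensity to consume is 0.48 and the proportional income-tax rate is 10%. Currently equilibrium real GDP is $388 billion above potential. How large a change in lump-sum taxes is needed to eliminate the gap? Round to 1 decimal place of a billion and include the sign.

+$459.1 billion

Spending multiplier = 1/(1 − c(1−t)) = 1/(1 − 0.48×0.9) = 1/0.568 ≈ 1.761.
Tax multiplier = −c·k = −0.48/0.568 ≈ −0.845. Need ΔY = −$388 billion, so ΔT = ΔY/(−c·k) = −(−$388 billion) × 0.568 / 0.48 ≈ +$459.1 billion.
The government should raise lump-sum taxes by $459.1 billion.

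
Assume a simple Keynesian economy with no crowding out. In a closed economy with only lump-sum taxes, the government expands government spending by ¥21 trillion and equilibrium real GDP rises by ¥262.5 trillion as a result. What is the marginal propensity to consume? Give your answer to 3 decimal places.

Implied spending multiplier k = ΔY/ΔG = 262.5/21 = 12.5.
Since k = 1/(1 − MPC), MPC = 1 − 1/k = 1 − ΔG/ΔY = 1 − 21/262.5 = 0.920.

0.920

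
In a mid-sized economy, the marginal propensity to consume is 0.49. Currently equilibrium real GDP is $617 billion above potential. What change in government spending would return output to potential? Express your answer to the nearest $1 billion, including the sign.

−$315 billion

Spending multiplier = 1/(1 − MPC) = 1/(1 − 0.49) = 1/0.51 ≈ 1.961.
Need ΔY = −$617 billion, so ΔG = ΔY/k = (−$617 billion) × 0.51 ≈ −$315 billion.
The government should cut government spending by $315 billion.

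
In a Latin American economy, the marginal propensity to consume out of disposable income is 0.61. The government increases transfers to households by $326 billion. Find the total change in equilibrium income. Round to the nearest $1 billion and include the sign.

+$510 billion

The transfer change shifts disposable income by +$326 billion, so first-round consumption changes by c·ΔTR = 0.61 × (+$326 billion) = +$198.86 billion.
Expenditure multiplier = 1/(1 − MPC) = 1/(1 − 0.61) = 1/0.39 ≈ 2.564.
The transfer multiplier is c × k ≈ 1.564, so ΔY = k × (c·ΔTR) = (+$198.86 billion) / 0.39 ≈ +$510 billion.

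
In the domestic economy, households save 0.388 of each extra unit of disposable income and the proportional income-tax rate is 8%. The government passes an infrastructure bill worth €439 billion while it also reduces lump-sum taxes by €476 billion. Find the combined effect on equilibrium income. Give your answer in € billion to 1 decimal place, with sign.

+€1,671.3 billion

MPC = 1 − MPS = 1 − 0.388 = 0.612.
Expenditure multiplier = 1/(1 − c(1−t)) = 1/(1 − 0.612×0.92) = 1/0.43696 ≈ 2.289.
ΔG contributes k·ΔG = (+€439 billion) / 0.43696 ≈ +€1,004.7 billion.
ΔT of −€476 billion changes first-round spending by −c·ΔT = +€291.312 billion, contributing k·(−c·ΔT) = (+€291.312 billion) / 0.43696 ≈ +€666.7 billion.
Net ΔY = k(ΔG − c·ΔT) = (+€730.312 billion) / 0.43696 ≈ +€1,671.3 billion.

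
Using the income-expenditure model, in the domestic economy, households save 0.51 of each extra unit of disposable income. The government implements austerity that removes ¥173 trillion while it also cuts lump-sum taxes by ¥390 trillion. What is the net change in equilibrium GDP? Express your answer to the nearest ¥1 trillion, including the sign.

MPC = 1 − MPS = 1 − 0.51 = 0.49.
Expenditure multiplier = 1/(1 − MPC) = 1/(1 − 0.49) = 1/0.51 ≈ 1.961.
ΔG contributes k·ΔG = (−¥173 trillion) / 0.51 ≈ −¥339.2 trillion.
ΔT of −¥390 trillion changes first-round spending by −c·ΔT = +¥191.1 trillion, contributing k·(−c·ΔT) = (+¥191.1 trillion) / 0.51 ≈ +¥374.7 trillion.
Net ΔY = k(ΔG − c·ΔT) = (+¥18.1 trillion) / 0.51 ≈ +¥35 trillion.

+¥35 trillion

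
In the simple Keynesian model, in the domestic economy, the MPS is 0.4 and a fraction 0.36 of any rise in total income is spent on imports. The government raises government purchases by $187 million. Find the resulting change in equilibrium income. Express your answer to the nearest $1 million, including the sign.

MPC = 1 − MPS = 1 − 0.4 = 0.6.
Expenditure multiplier = 1/(1 − c + m) = 1/(1 − 0.6 + 0.36) = 1/0.76 ≈ 1.316.
ΔY = k × ΔG = (+$187 million) / 0.76 ≈ +$246 million.

+$246 million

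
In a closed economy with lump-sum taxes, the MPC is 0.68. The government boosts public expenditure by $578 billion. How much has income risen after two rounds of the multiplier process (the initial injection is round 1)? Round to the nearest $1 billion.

Round 1 adds ΔG = $578 billion; each later round is MPC = 0.68 times the previous.
After 2 rounds: 578 + 393.04 = ΔG·(1 − c^2)/(1 − c) = 578 × (1 − 0.4624)/0.32 ≈ $971 billion.

$971 billion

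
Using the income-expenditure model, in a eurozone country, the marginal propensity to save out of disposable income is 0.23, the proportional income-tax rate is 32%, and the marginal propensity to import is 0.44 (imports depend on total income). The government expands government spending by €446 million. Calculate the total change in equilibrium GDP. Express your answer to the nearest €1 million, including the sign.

MPC = 1 − MPS = 1 − 0.23 = 0.77.
Government-spending multiplier = 1/(1 − c(1−t) + m) = 1/(1 − 0.77×0.68 + 0.44) = 1/0.9164 ≈ 1.091.
ΔY = k × ΔG = (+€446 million) / 0.9164 ≈ +€487 million.

+€487 million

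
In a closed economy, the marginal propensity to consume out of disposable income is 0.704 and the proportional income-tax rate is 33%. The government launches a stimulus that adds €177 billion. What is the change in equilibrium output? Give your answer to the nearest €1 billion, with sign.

+€335 billion

Government-spending multiplier = 1/(1 − c(1−t)) = 1/(1 − 0.704×0.67) = 1/0.52832 ≈ 1.893.
ΔY = k × ΔG = (+€177 billion) / 0.52832 ≈ +€335 billion.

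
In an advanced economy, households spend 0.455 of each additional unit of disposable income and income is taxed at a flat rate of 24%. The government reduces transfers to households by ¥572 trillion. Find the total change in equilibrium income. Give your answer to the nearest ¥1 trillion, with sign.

−¥398 trillion

The transfer change shifts disposable income by −¥572 trillion, so first-round consumption changes by c·ΔTR = 0.455 × (−¥572 trillion) = −¥260.26 trillion.
Expenditure multiplier = 1/(1 − c(1−t)) = 1/(1 − 0.455×0.76) = 1/0.6542 ≈ 1.529.
The transfer multiplier is c × k ≈ 0.696, so ΔY = k × (c·ΔTR) = (−¥260.26 trillion) / 0.6542 ≈ −¥398 trillion.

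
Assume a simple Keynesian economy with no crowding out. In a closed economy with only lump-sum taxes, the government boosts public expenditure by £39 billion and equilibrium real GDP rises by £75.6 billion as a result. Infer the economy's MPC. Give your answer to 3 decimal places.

Implied spending multiplier k = ΔY/ΔG = 75.6/39 ≈ 1.9385.
Since k = 1/(1 − MPC), MPC = 1 − 1/k = 1 − ΔG/ΔY = 1 − 39/75.6 ≈ 0.484.

0.484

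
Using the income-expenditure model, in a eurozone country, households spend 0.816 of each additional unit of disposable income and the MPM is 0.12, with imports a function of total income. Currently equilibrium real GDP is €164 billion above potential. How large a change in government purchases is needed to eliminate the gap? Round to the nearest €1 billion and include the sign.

−€50 billion

Spending multiplier = 1/(1 − c + m) = 1/(1 − 0.816 + 0.12) = 1/0.304 ≈ 3.289.
Need ΔY = −€164 billion, so ΔG = ΔY/k = (−€164 billion) × 0.304 ≈ −€50 billion.
The government should cut government purchases by €50 billion.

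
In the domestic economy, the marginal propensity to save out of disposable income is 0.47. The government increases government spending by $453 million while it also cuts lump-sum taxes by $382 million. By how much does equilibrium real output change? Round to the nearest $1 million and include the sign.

MPC = 1 − MPS = 1 − 0.47 = 0.53.
Expenditure multiplier = 1/(1 − MPC) = 1/(1 − 0.53) = 1/0.47 ≈ 2.128.
ΔG contributes k·ΔG = (+$453 million) / 0.47 ≈ +$963.8 million.
ΔT of −$382 million changes first-round spending by −c·ΔT = +$202.46 million, contributing k·(−c·ΔT) = (+$202.46 million) / 0.47 ≈ +$430.8 million.
Net ΔY = k(ΔG − c·ΔT) = (+$655.46 million) / 0.47 ≈ +$1,395 million.

+$1,395 million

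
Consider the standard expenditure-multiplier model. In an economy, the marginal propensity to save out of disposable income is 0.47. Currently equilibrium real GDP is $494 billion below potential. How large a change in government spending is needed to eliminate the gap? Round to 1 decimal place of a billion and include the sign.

MPC = 1 − MPS = 1 − 0.47 = 0.53.
Spending multiplier = 1/(1 − MPC) = 1/(1 − 0.53) = 1/0.47 ≈ 2.128.
Need ΔY = +$494 billion, so ΔG = ΔY/k = (+$494 billion) × 0.47 ≈ +$232.2 billion.
The government should increase government spending by $232.2 billion.

+$232.2 billion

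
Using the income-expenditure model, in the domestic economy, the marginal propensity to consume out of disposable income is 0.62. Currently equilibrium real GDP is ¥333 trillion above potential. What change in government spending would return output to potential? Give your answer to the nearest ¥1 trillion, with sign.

−¥127 trillion

Spending multiplier = 1/(1 − MPC) = 1/(1 − 0.62) = 1/0.38 ≈ 2.632.
Need ΔY = −¥333 trillion, so ΔG = ΔY/k = (−¥333 trillion) × 0.38 ≈ −¥127 trillion.
The government should cut government spending by ¥127 trillion.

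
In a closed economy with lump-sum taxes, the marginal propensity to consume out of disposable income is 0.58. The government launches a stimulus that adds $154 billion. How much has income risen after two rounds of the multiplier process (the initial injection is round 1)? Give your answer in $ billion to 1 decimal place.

$243.3 billion

Round 1 adds ΔG = $154 billion; each later round is MPC = 0.58 times the previous.
After 2 rounds: 154 + 89.32 = ΔG·(1 − c^2)/(1 − c) = 154 × (1 − 0.3364)/0.42 ≈ $243.3 billion.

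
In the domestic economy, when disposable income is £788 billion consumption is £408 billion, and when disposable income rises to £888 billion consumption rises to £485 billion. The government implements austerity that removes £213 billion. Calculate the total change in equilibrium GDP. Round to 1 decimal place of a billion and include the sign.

MPC = ΔC/ΔYd = (485 − 408)/(888 − 788) = 77/100 = 0.77.
Expenditure multiplier = 1/(1 − MPC) = 1/(1 − 0.77) = 1/0.23 ≈ 4.348.
ΔY = k × ΔG = (−£213 billion) / 0.23 ≈ −£926.1 billion.

−£926.1 billion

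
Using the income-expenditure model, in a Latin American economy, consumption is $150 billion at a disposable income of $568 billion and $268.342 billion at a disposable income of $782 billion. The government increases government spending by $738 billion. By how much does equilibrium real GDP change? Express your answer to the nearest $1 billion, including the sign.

+$1,651 billion

MPC = ΔC/ΔYd = (268.342 − 150)/(782 − 568) = 118.342/214 = 0.553.
Spending multiplier = 1/(1 − MPC) = 1/(1 − 0.553) = 1/0.447 ≈ 2.237.
ΔY = k × ΔG = (+$738 billion) / 0.447 ≈ +$1,651 billion.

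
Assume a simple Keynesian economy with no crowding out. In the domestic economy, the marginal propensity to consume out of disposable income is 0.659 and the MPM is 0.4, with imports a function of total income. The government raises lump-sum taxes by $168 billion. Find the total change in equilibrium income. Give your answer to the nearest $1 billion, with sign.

−$149 billion

A lump-sum tax change of +$168 billion shifts disposable income by −$168 billion; first-round consumption changes by −c × ΔT = −0.659 × (+$168 billion) = −$110.712 billion.
Expenditure multiplier = 1/(1 − c + m) = 1/(1 − 0.659 + 0.4) = 1/0.741 ≈ 1.35.
The tax multiplier is −c × k ≈ −0.889, so ΔY = k × (−c·ΔT) = (−$110.712 billion) / 0.741 ≈ −$149 billion.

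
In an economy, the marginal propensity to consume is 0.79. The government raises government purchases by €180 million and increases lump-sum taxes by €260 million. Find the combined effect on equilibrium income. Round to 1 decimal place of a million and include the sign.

−€121.0 million

Expenditure multiplier = 1/(1 − MPC) = 1/(1 − 0.79) = 1/0.21 ≈ 4.762.
ΔG contributes k·ΔG = (+€180 million) / 0.21 ≈ +€857.1 million.
ΔT of +€260 million changes first-round spending by −c·ΔT = −€205.4 million, contributing k·(−c·ΔT) = (−€205.4 million) / 0.21 ≈ −€978.1 million.
Net ΔY = k(ΔG − c·ΔT) = (−€25.4 million) / 0.21 ≈ −€121 million.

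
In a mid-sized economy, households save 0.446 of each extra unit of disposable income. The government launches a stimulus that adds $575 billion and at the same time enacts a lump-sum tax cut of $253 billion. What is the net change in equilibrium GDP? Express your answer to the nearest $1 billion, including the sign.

+$1,604 billion

MPC = 1 − MPS = 1 − 0.446 = 0.554.
Expenditure multiplier = 1/(1 − MPC) = 1/(1 − 0.554) = 1/0.446 ≈ 2.242.
ΔG contributes k·ΔG = (+$575 billion) / 0.446 ≈ +$1,289.2 billion.
ΔT of −$253 billion changes first-round spending by −c·ΔT = +$140.162 billion, contributing k·(−c·ΔT) = (+$140.162 billion) / 0.446 ≈ +$314.3 billion.
Net ΔY = k(ΔG − c·ΔT) = (+$715.162 billion) / 0.446 ≈ +$1,604 billion.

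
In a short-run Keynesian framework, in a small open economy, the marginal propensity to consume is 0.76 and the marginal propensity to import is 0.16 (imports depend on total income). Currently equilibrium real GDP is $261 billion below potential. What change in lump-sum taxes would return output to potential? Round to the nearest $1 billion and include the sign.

−$137 billion

Spending multiplier = 1/(1 − c + m) = 1/(1 − 0.76 + 0.16) = 1/0.4 = 2.5.
Tax multiplier = −c·k = −0.76/0.4 = −1.9. Need ΔY = +$261 billion, so ΔT = ΔY/(−c·k) = −(+$261 billion) × 0.4 / 0.76 ≈ −$137 billion.
The government should cut lump-sum taxes by $137 billion.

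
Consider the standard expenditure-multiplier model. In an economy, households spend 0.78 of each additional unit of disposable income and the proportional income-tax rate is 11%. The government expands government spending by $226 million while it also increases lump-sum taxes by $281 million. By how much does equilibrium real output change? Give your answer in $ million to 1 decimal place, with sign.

+$22.3 million

Expenditure multiplier = 1/(1 − c(1−t)) = 1/(1 − 0.78×0.89) = 1/0.3058 ≈ 3.27.
ΔG contributes k·ΔG = (+$226 million) / 0.3058 ≈ +$739 million.
ΔT of +$281 million changes first-round spending by −c·ΔT = −$219.18 million, contributing k·(−c·ΔT) = (−$219.18 million) / 0.3058 ≈ −$716.7 million.
Net ΔY = k(ΔG − c·ΔT) = (+$6.82 million) / 0.3058 ≈ +$22.3 million.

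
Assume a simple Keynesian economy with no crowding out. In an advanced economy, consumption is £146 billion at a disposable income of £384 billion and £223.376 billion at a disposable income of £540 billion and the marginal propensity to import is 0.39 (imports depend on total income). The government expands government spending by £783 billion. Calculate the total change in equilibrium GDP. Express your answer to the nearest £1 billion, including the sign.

+£876 billion

MPC = ΔC/ΔYd = (223.376 − 146)/(540 − 384) = 77.376/156 = 0.496.
Expenditure multiplier = 1/(1 − c + m) = 1/(1 − 0.496 + 0.39) = 1/0.894 ≈ 1.119.
ΔY = k × ΔG = (+£783 billion) / 0.894 ≈ +£876 billion.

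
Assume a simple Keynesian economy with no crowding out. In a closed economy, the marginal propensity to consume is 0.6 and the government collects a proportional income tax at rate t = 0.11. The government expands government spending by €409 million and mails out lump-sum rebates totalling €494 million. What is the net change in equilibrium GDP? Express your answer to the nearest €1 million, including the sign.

+€1,514 million

Expenditure multiplier = 1/(1 − c(1−t)) = 1/(1 − 0.6×0.89) = 1/0.466 ≈ 2.146.
ΔG contributes k·ΔG = (+€409 million) / 0.466 ≈ +€877.7 million.
ΔT of −€494 million changes first-round spending by −c·ΔT = +€296.4 million, contributing k·(−c·ΔT) = (+€296.4 million) / 0.466 ≈ +€636.1 million.
Net ΔY = k(ΔG − c·ΔT) = (+€705.4 million) / 0.466 ≈ +€1,514 million.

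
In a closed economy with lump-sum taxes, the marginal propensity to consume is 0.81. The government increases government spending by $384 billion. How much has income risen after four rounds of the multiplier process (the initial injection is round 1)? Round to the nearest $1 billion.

Round 1 adds ΔG = $384 billion; each later round is MPC = 0.81 times the previous.
After 4 rounds: 384 + 311.04 + 251.9424 + 204.073344 = ΔG·(1 − c^4)/(1 − c) = 384 × (1 − 0.43046721)/0.19 ≈ $1,151 billion.

$1,151 billion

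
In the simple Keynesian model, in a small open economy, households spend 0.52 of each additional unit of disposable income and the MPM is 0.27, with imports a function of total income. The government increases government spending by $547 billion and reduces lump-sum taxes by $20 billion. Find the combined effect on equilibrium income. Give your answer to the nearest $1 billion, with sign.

+$743 billion

Expenditure multiplier = 1/(1 − c + m) = 1/(1 − 0.52 + 0.27) = 1/0.75 ≈ 1.333.
ΔG contributes k·ΔG = (+$547 billion) / 0.75 ≈ +$729.3 billion.
ΔT of −$20 billion changes first-round spending by −c·ΔT = +$10.4 billion, contributing k·(−c·ΔT) = (+$10.4 billion) / 0.75 ≈ +$13.9 billion.
Net ΔY = k(ΔG − c·ΔT) = (+$557.4 billion) / 0.75 ≈ +$743 billion.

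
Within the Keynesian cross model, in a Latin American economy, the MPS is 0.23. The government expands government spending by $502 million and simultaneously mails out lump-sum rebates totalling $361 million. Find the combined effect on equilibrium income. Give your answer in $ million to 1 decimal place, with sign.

MPC = 1 − MPS = 1 − 0.23 = 0.77.
Expenditure multiplier = 1/(1 − MPC) = 1/(1 − 0.77) = 1/0.23 ≈ 4.348.
ΔG contributes k·ΔG = (+$502 million) / 0.23 ≈ +$2,182.6 million.
ΔT of −$361 million changes first-round spending by −c·ΔT = +$277.97 million, contributing k·(−c·ΔT) = (+$277.97 million) / 0.23 ≈ +$1,208.6 million.
Net ΔY = k(ΔG − c·ΔT) = (+$779.97 million) / 0.23 ≈ +$3,391.2 million.

+$3,391.2 million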